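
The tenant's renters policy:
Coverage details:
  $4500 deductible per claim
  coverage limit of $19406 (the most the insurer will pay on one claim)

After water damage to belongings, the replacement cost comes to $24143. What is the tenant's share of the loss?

$4737

Less the $4500 deductible: $24143 − $4500 = $19643.
$19643 exceeds the $19406 limit, so the insurer pays the limit: $19406.
Tenant's share is the uncovered remainder: $24143 − $19406 = $4737.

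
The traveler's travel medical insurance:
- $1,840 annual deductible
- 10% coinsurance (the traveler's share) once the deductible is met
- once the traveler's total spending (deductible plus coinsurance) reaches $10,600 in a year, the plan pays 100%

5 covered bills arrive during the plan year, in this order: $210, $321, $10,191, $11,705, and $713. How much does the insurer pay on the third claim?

$7,993.80

Bill 1, $210: fully absorbed by the deductible. Cost to traveler: $210. OOP to date $210. Insurer: $210 − $210 = $0.
Bill 2, $321: entire amount goes to the deductible. Traveler owes $321 (running OOP $531). Insurer: $321 − $321 = $0.
Bill 3, $10,191: deductible takes $1,309, $8,882 remains; 10% of $8,882 = $888.20. Traveler owes $2,197.20 (running OOP $2,728.20). Plan pays $10,191 − $2,197.20 = $7,993.80.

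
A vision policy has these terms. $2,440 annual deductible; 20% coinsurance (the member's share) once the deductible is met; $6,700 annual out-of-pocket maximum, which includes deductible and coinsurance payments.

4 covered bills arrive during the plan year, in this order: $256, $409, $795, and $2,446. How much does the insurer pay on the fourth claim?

Claim 1 ($256): entire amount goes to the deductible. Member pays $256; OOP now $256. Insurer: $256 − $256 = $0.
Claim 2 ($409): entire amount goes to the deductible. Member pays $409; OOP now $665. Insurer: $409 − $409 = $0.
Claim 3 ($795): fully absorbed by the deductible. Member owes $795 (running OOP $1,460). Plan pays $795 − $795 = $0.
Claim 4 ($2,446): $980 finishes the deductible; $1,466 goes to coinsurance; coinsurance $1,466 × 20% = $293.20. Member pays $1,273.20; OOP now $2,733.20. Insurer: $2,446 − $1,273.20 = $1,172.80.

$1,172.80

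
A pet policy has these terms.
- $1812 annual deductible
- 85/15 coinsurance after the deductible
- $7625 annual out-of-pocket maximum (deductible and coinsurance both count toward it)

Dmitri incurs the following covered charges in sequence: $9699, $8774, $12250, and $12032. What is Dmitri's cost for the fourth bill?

$1476.35

Claim 1 — $9699: $1812 finishes the deductible; $7887 goes to coinsurance; owner's 15% is $1183.05. Cost to owner: $2995.05. OOP to date $2995.05.
Claim 2 — $8774: deductible met; 15% of $8774 = $1316.10. Owner owes $1316.10 (running OOP $4311.15).
Claim 3 — $12250: deductible already satisfied, so owner's share is 15% × $12250 = $1837.50. Owner pays $1837.50; OOP now $6148.65.
Claim 4 — $12032: deductible already satisfied, so owner's share is 15% × $12032 = $1804.80. Adding that to $6148.65 gives $7953.45, past the $7625 cap; owner pays only $7625 − $6148.65 = $1476.35.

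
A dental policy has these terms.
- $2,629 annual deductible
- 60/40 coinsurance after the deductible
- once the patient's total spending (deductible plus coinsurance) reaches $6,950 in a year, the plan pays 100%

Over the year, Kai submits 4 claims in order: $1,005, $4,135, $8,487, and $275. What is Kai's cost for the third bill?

#1 ($1,005): fully absorbed by the deductible. Cost to patient: $1,005. OOP to date $1,005.
#2 ($4,135): $1,624 finishes the deductible; $2,511 goes to coinsurance; patient's 40% is $1,004.40. Cost to patient: $2,628.40. OOP to date $3,633.40.
#3 ($8,487): 40% coinsurance on $8,487 = $3,394.80. That would push OOP to $7,028.20, over the $6,950 cap, so patient pays $6,950 − $3,633.40 = $3,316.60.

$3,316.60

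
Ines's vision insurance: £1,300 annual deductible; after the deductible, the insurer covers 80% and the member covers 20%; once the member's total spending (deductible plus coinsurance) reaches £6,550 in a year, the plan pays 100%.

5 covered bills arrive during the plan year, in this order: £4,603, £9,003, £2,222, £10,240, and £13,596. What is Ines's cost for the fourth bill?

#1 (£4,603): £1,300 finishes the deductible; £3,303 goes to coinsurance; 20% of £3,303 = £660.60. Member pays £1,960.60; OOP now £1,960.60.
#2 (£9,003): deductible met; 20% of £9,003 = £1,800.60. Member owes £1,800.60 (running OOP £3,761.20).
#3 (£2,222): deductible already satisfied, so member's share is 20% × £2,222 = £444.40. Cost to member: £444.40. OOP to date £4,205.60.
#4 (£10,240): deductible met; 20% of £10,240 = £2,048. Cost to member: £2,048. OOP to date £6,253.60.

£2,048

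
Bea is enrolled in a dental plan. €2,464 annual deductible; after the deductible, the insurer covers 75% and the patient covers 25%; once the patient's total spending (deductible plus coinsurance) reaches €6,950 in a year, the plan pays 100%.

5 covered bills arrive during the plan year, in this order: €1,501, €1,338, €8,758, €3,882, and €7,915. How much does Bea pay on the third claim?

Bill 1, €1,501: fully absorbed by the deductible. Cost to patient: €1,501. OOP to date €1,501.
Bill 2, €1,338: €963 finishes the deductible; €375 goes to coinsurance; patient's 25% is €93.75. Cost to patient: €1,056.75. OOP to date €2,557.75.
Bill 3, €8,758: deductible met; 25% of €8,758 = €2,189.50. Cost to patient: €2,189.50. OOP to date €4,747.25.

€2,189.50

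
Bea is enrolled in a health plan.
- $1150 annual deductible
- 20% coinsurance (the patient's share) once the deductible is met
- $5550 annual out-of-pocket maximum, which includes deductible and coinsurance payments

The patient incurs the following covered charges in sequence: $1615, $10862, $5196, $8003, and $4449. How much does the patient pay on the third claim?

Claim 1 — $1615: $1150 to deductible, leaving $465; 20% of $465 = $93. Cost to patient: $1243. OOP to date $1243.
Claim 2 — $10862: deductible already satisfied, so patient's share is 20% × $10862 = $2172.40. Patient owes $2172.40 (running OOP $3415.40).
Claim 3 — $5196: deductible met; 20% of $5196 = $1039.20. Cost to patient: $1039.20. OOP to date $4454.60.

$1039.20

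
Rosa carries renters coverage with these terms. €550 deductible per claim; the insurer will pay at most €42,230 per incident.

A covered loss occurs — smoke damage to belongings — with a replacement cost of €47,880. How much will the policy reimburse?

Subtract the deductible: €47,880 − €550 = €47,330.
€47,330 exceeds the €42,230 limit, so the insurer pays the limit: €42,230.

€42,230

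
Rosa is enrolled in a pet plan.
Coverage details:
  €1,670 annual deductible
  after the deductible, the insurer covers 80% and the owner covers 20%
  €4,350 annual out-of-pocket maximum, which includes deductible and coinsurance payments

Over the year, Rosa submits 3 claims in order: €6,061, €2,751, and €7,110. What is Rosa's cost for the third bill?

€1,251.60

Bill 1, €6,061: €1,670 finishes the deductible; €4,391 goes to coinsurance; 20% of €4,391 = €878.20. Owner owes €2,548.20 (running OOP €2,548.20).
Bill 2, €2,751: deductible met; 20% of €2,751 = €550.20. Owner owes €550.20 (running OOP €3,098.40).
Bill 3, €7,110: deductible already satisfied, so owner's share is 20% × €7,110 = €1,422. Adding that to €3,098.40 gives €4,520.40, past the €4,350 cap; owner pays only €4,350 − €3,098.40 = €1,251.60.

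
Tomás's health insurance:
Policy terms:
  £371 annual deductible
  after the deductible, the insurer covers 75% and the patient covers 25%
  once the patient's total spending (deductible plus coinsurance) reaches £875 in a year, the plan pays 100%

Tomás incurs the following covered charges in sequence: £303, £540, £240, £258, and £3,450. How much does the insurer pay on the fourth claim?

£193.50

#1 (£303): fully absorbed by the deductible. Patient owes £303 (running OOP £303). Insurer: £303 − £303 = £0.
#2 (£540): deductible takes £68, £472 remains; coinsurance £472 × 25% = £118. Patient pays £186; OOP now £489. Plan pays £540 − £186 = £354.
#3 (£240): 25% coinsurance on £240 = £60. Patient owes £60 (running OOP £549). Insurer: £240 − £60 = £180.
#4 (£258): deductible already satisfied, so patient's share is 25% × £258 = £64.50. Patient pays £64.50; OOP now £613.50. Plan pays £258 − £64.50 = £193.50.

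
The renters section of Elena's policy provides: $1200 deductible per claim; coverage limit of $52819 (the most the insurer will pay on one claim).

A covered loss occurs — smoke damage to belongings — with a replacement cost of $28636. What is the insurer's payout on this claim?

After the deductible, $28636 − $1200 = $27436 remains.
That's under the $52819 cap, so the insurer reimburses the full $27436.

$27436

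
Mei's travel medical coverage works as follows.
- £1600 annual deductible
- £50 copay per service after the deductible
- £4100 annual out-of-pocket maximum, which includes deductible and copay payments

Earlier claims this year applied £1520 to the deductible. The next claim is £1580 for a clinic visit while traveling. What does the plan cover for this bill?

Deductible still to meet: £1600 − £1520 = £80.
After the £80 deductible portion, £1580 − £80 = £1500 is subject to the copay.
Copay on this service: £50.
Traveler responsibility before any cap: £80 + £50 = £130.
Year-to-date out-of-pocket becomes £1520 + £130 = £1650, still under the £4100 maximum, so no cap applies.
Insurer pays the balance: £1580 − £130 = £1450.

£1450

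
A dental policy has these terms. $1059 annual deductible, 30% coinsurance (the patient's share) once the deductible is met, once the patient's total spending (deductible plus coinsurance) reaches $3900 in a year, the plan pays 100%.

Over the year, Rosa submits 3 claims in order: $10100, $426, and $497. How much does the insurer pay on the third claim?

$496.10

Claim 1 ($10100): $1059 to deductible, leaving $9041; coinsurance $9041 × 30% = $2712.30. Cost to patient: $3771.30. OOP to date $3771.30. Plan pays $10100 − $3771.30 = $6328.70.
Claim 2 ($426): 30% coinsurance on $426 = $127.80. Patient pays $127.80; OOP now $3899.10. Plan pays $426 − $127.80 = $298.20.
Claim 3 ($497): deductible met; 30% of $497 = $149.10. That would push OOP to $4048.20, over the $3900 cap, so patient pays $3900 − $3899.10 = $0.90. Insurer: $497 − $0.90 = $496.10.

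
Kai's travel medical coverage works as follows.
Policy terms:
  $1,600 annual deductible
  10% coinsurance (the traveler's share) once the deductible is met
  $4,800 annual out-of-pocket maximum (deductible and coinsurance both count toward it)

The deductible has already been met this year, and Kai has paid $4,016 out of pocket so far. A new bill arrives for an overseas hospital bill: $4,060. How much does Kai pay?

The deductible is already satisfied, so the full bill goes to coinsurance.
Coinsurance: $4,060 × 10% = $406.
Total out-of-pocket so far would be $4,016 + $406 = $4,422, below the $4,800 cap — no reduction.

$406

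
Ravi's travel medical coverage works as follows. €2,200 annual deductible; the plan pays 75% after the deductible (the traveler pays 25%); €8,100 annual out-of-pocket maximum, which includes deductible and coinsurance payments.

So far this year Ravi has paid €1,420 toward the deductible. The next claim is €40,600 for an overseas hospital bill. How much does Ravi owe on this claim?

Deductible still to meet: €2,200 − €1,420 = €780.
That leaves €40,600 − €780 = €39,820 for coinsurance.
Traveler's 25% share of €39,820 is €9,955.
Traveler responsibility before any cap: €780 + €9,955 = €10,735.
That would bring total out-of-pocket to €12,155, past the €8,100 cap. The traveler is capped at €8,100 − €1,420 = €6,680 on this claim.

€6,680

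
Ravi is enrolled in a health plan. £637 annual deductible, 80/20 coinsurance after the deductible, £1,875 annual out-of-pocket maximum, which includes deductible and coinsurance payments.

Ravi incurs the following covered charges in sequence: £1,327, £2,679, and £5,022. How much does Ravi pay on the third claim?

Bill 1, £1,327: £637 finishes the deductible; £690 goes to coinsurance; patient's 20% is £138. Patient owes £775 (running OOP £775).
Bill 2, £2,679: 20% coinsurance on £2,679 = £535.80. Patient pays £535.80; OOP now £1,310.80.
Bill 3, £5,022: deductible met; 20% of £5,022 = £1,004.40. Adding that to £1,310.80 gives £2,315.20, past the £1,875 cap; patient pays only £1,875 − £1,310.80 = £564.20.

£564.20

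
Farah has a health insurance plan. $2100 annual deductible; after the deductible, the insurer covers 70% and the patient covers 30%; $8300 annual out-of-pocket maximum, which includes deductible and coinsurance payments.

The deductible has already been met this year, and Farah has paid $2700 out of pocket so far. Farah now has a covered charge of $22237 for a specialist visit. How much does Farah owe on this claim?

$5600

With the deductible met, the entire $22237 is subject to coinsurance.
Coinsurance: $22237 × 30% = $6671.10.
That would bring total out-of-pocket to $9371.10, past the $8300 cap. The patient is capped at $8300 − $2700 = $5600 on this claim.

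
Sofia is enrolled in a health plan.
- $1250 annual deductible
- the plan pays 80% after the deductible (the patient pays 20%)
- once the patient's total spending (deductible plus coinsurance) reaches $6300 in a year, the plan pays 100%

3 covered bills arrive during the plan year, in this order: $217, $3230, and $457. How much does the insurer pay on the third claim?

$365.60

Bill 1, $217: entire amount goes to the deductible. Cost to patient: $217. OOP to date $217. Plan pays $217 − $217 = $0.
Bill 2, $3230: $1033 to deductible, leaving $2197; coinsurance $2197 × 20% = $439.40. Patient owes $1472.40 (running OOP $1689.40). Insurer: $3230 − $1472.40 = $1757.60.
Bill 3, $457: deductible already satisfied, so patient's share is 20% × $457 = $91.40. Patient pays $91.40; OOP now $1780.80. Insurer: $457 − $91.40 = $365.60.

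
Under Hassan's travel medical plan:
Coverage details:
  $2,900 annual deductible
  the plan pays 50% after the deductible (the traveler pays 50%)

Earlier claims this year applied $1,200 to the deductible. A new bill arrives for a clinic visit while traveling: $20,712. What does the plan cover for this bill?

Remaining deductible: $2,900 − $1,200 = $1,700.
The remaining $19,012 (= $20,712 − $1,700) moves to coinsurance.
Traveler's 50% share of $19,012 is $9,506.
So the traveler owes $1,700 + $9,506 = $11,206.
The plan picks up $20,712 − $11,206 = $9,506.

$9,506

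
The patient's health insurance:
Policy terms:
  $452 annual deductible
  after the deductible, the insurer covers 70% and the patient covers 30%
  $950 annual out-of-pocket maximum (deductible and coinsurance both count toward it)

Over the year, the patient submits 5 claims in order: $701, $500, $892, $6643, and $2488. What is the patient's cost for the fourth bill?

Claim 1 — $701: deductible takes $452, $249 remains; 30% of $249 = $74.70. Patient owes $526.70 (running OOP $526.70).
Claim 2 — $500: 30% coinsurance on $500 = $150. Patient pays $150; OOP now $676.70.
Claim 3 — $892: deductible already satisfied, so patient's share is 30% × $892 = $267.60. Cost to patient: $267.60. OOP to date $944.30.
Claim 4 — $6643: 30% coinsurance on $6643 = $1992.90. That would push OOP to $2937.20, over the $950 cap, so patient pays $950 − $944.30 = $5.70.

$5.70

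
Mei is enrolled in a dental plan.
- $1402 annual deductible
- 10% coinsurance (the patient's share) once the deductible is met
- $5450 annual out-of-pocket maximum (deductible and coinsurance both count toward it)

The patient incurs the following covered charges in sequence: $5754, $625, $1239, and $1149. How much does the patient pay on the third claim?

#1 ($5754): $1402 finishes the deductible; $4352 goes to coinsurance; 10% of $4352 = $435.20. Patient pays $1837.20; OOP now $1837.20.
#2 ($625): deductible met; 10% of $625 = $62.50. Cost to patient: $62.50. OOP to date $1899.70.
#3 ($1239): deductible already satisfied, so patient's share is 10% × $1239 = $123.90. Patient owes $123.90 (running OOP $2023.60).

$123.90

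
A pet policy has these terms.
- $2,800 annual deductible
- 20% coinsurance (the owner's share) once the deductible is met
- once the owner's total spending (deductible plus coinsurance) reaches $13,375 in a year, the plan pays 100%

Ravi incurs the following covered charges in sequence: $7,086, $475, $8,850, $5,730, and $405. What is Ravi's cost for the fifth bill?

$81

Claim 1 ($7,086): $2,800 finishes the deductible; $4,286 goes to coinsurance; 20% of $4,286 = $857.20. Owner pays $3,657.20; OOP now $3,657.20.
Claim 2 ($475): 20% coinsurance on $475 = $95. Cost to owner: $95. OOP to date $3,752.20.
Claim 3 ($8,850): deductible met; 20% of $8,850 = $1,770. Owner owes $1,770 (running OOP $5,522.20).
Claim 4 ($5,730): deductible already satisfied, so owner's share is 20% × $5,730 = $1,146. Owner owes $1,146 (running OOP $6,668.20).
Claim 5 ($405): 20% coinsurance on $405 = $81. Owner pays $81; OOP now $6,749.20.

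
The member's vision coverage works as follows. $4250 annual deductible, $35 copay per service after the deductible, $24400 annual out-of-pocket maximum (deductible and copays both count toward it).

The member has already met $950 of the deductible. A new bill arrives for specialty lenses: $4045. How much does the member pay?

$3335

$950 of the $4250 deductible is already met, leaving $3300.
After the $3300 deductible portion, $4045 − $3300 = $745 is subject to the copay.
Copay on this service: $35.
So the member owes $3300 + $35 = $3335 before any cap.
Year-to-date out-of-pocket becomes $950 + $3335 = $4285, still under the $24400 maximum, so no cap applies.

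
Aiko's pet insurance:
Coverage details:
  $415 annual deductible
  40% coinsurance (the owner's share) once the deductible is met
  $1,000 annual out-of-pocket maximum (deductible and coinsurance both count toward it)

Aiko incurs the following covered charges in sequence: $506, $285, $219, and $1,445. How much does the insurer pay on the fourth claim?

$1,098

Claim 1 ($506): deductible takes $415, $91 remains; owner's 40% is $36.40. Cost to owner: $451.40. OOP to date $451.40. Plan pays $506 − $451.40 = $54.60.
Claim 2 ($285): deductible met; 40% of $285 = $114. Owner pays $114; OOP now $565.40. Insurer: $285 − $114 = $171.
Claim 3 ($219): 40% coinsurance on $219 = $87.60. Cost to owner: $87.60. OOP to date $653. Insurer: $219 − $87.60 = $131.40.
Claim 4 ($1,445): 40% coinsurance on $1,445 = $578. That would push OOP to $1,231, over the $1,000 cap, so owner pays $1,000 − $653 = $347. Insurer: $1,445 − $347 = $1,098.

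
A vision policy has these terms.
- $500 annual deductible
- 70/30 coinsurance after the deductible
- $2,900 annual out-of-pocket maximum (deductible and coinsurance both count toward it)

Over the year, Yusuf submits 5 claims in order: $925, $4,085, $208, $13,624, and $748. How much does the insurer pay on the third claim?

Claim 1 ($925): $500 finishes the deductible; $425 goes to coinsurance; 30% of $425 = $127.50. Member pays $627.50; OOP now $627.50. Plan pays $925 − $627.50 = $297.50.
Claim 2 ($4,085): deductible met; 30% of $4,085 = $1,225.50. Member owes $1,225.50 (running OOP $1,853). Plan pays $4,085 − $1,225.50 = $2,859.50.
Claim 3 ($208): deductible already satisfied, so member's share is 30% × $208 = $62.40. Cost to member: $62.40. OOP to date $1,915.40. Plan pays $208 − $62.40 = $145.60.

$145.60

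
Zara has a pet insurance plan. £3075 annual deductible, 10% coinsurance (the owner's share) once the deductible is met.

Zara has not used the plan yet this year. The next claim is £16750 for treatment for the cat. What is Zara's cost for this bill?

The full £3075 deductible is still open; £3075 of this bill applies to it.
After the £3075 deductible portion, £16750 − £3075 = £13675 is subject to coinsurance.
10% of £13675 = £1367.50 falls to the owner.
That puts the owner's cost at £3075 + £1367.50 = £4442.50.

£4442.50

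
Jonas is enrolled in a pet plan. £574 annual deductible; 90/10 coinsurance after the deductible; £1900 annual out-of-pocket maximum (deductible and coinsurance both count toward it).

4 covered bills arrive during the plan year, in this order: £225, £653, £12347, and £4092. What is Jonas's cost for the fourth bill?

Claim 1 (£225): fully absorbed by the deductible. Owner pays £225; OOP now £225.
Claim 2 (£653): £349 to deductible, leaving £304; owner's 10% is £30.40. Owner pays £379.40; OOP now £604.40.
Claim 3 (£12347): deductible already satisfied, so owner's share is 10% × £12347 = £1234.70. Owner owes £1234.70 (running OOP £1839.10).
Claim 4 (£4092): 10% coinsurance on £4092 = £409.20. That would push OOP to £2248.30, over the £1900 cap, so owner pays £1900 − £1839.10 = £60.90.

£60.90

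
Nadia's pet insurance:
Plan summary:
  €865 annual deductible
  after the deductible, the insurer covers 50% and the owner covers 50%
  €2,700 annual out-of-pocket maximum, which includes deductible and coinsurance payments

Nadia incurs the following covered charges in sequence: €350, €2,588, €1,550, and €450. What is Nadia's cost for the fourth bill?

€23.50

Bill 1, €350: entire amount goes to the deductible. Owner pays €350; OOP now €350.
Bill 2, €2,588: deductible takes €515, €2,073 remains; 50% of €2,073 = €1,036.50. Owner owes €1,551.50 (running OOP €1,901.50).
Bill 3, €1,550: 50% coinsurance on €1,550 = €775. Cost to owner: €775. OOP to date €2,676.50.
Bill 4, €450: deductible already satisfied, so owner's share is 50% × €450 = €225. Adding that to €2,676.50 gives €2,901.50, past the €2,700 cap; owner pays only €2,700 − €2,676.50 = €23.50.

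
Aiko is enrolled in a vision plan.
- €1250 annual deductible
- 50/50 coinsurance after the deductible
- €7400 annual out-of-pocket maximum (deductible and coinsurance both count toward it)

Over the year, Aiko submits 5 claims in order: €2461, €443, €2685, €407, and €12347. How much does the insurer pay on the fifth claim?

€8570

Bill 1, €2461: €1250 to deductible, leaving €1211; coinsurance €1211 × 50% = €605.50. Member pays €1855.50; OOP now €1855.50. Insurer: €2461 − €1855.50 = €605.50.
Bill 2, €443: deductible already satisfied, so member's share is 50% × €443 = €221.50. Member pays €221.50; OOP now €2077. Insurer: €443 − €221.50 = €221.50.
Bill 3, €2685: deductible met; 50% of €2685 = €1342.50. Member owes €1342.50 (running OOP €3419.50). Plan pays €2685 − €1342.50 = €1342.50.
Bill 4, €407: 50% coinsurance on €407 = €203.50. Member owes €203.50 (running OOP €3623). Insurer: €407 − €203.50 = €203.50.
Bill 5, €12347: 50% coinsurance on €12347 = €6173.50. Adding that to €3623 gives €9796.50, past the €7400 cap; member pays only €7400 − €3623 = €3777. Plan pays €12347 − €3777 = €8570.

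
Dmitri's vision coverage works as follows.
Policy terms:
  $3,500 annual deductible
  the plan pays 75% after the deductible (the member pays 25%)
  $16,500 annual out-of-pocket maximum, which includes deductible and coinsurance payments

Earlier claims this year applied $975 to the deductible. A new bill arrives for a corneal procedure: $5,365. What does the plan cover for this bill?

$2,130

Deductible still to meet: $3,500 − $975 = $2,525.
The remaining $2,840 (= $5,365 − $2,525) moves to coinsurance.
Member's 25% share of $2,840 is $710.
That puts the member's cost at $2,525 + $710 = $3,235 before any cap.
Total out-of-pocket so far would be $975 + $3,235 = $4,210, below the $16,500 cap — no reduction.
The plan picks up $5,365 − $3,235 = $2,130.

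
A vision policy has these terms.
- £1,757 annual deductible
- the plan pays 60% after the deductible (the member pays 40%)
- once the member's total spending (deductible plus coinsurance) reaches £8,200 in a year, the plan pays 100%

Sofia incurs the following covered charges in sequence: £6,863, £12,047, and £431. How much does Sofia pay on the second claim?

#1 (£6,863): £1,757 to deductible, leaving £5,106; member's 40% is £2,042.40. Member owes £3,799.40 (running OOP £3,799.40).
#2 (£12,047): 40% coinsurance on £12,047 = £4,818.80. OOP would hit £8,618.20 > £8,200, so the cap limits the member to £8,200 − £3,799.40 = £4,400.60.

£4,400.60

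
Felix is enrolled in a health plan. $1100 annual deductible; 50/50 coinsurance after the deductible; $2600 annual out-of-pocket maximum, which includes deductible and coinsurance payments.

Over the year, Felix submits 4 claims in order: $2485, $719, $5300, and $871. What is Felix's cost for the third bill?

Claim 1 — $2485: $1100 finishes the deductible; $1385 goes to coinsurance; 50% of $1385 = $692.50. Patient pays $1792.50; OOP now $1792.50.
Claim 2 — $719: deductible met; 50% of $719 = $359.50. Patient owes $359.50 (running OOP $2152).
Claim 3 — $5300: deductible met; 50% of $5300 = $2650. That would push OOP to $4802, over the $2600 cap, so patient pays $2600 − $2152 = $448.

$448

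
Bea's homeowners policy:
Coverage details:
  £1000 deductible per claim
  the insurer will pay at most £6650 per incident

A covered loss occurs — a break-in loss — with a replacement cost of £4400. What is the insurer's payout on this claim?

After the deductible, £4400 − £1000 = £3400 remains.
£3400 ≤ £6650, so the limit doesn't bind; insurer pays £3400.

£3400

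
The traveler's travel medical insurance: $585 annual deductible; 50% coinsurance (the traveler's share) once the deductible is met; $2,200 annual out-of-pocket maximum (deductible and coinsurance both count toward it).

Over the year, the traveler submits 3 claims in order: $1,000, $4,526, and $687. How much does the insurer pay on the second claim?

$3,118.50

Bill 1, $1,000: $585 to deductible, leaving $415; traveler's 50% is $207.50. Traveler pays $792.50; OOP now $792.50. Plan pays $1,000 − $792.50 = $207.50.
Bill 2, $4,526: deductible already satisfied, so traveler's share is 50% × $4,526 = $2,263. Adding that to $792.50 gives $3,055.50, past the $2,200 cap; traveler pays only $2,200 − $792.50 = $1,407.50. Plan pays $4,526 − $1,407.50 = $3,118.50.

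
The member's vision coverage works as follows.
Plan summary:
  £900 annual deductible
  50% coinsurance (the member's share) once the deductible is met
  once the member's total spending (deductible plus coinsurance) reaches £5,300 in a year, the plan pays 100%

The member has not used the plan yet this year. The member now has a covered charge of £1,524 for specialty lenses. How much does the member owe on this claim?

£1,212

Nothing has been paid toward the £900 deductible, so the first £900 of this charge is applied there.
The remaining £624 (= £1,524 − £900) moves to coinsurance.
50% of £624 = £312 falls to the member.
So the member owes £900 + £312 = £1,212 before any cap.
Year-to-date out-of-pocket becomes £0 + £1,212 = £1,212, still under the £5,300 maximum, so no cap applies.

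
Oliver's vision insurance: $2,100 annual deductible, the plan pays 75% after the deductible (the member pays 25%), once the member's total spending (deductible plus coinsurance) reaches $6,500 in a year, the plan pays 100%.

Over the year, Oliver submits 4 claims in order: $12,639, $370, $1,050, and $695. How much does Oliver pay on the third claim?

$262.50

Bill 1, $12,639: $2,100 to deductible, leaving $10,539; 25% of $10,539 = $2,634.75. Member owes $4,734.75 (running OOP $4,734.75).
Bill 2, $370: deductible met; 25% of $370 = $92.50. Member owes $92.50 (running OOP $4,827.25).
Bill 3, $1,050: deductible already satisfied, so member's share is 25% × $1,050 = $262.50. Cost to member: $262.50. OOP to date $5,089.75.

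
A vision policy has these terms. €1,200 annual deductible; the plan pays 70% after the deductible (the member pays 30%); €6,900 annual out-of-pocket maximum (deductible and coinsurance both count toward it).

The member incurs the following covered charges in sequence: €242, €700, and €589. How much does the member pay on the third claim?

€357.30

#1 (€242): all of it applies to the deductible. Member owes €242 (running OOP €242).
#2 (€700): all of it applies to the deductible. Member pays €700; OOP now €942.
#3 (€589): deductible takes €258, €331 remains; 30% of €331 = €99.30. Member owes €357.30 (running OOP €1,299.30).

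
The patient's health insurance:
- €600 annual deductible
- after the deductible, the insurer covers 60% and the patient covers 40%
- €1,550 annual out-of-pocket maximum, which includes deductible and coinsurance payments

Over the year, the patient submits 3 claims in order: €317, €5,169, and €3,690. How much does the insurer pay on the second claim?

#1 (€317): fully absorbed by the deductible. Patient owes €317 (running OOP €317). Plan pays €317 − €317 = €0.
#2 (€5,169): €283 to deductible, leaving €4,886; patient's 40% is €1,954.40. Claim cost before the cap: €283 + €1,954.40 = €2,237.40. OOP would hit €2,554.40 > €1,550, so the cap limits the patient to €1,550 − €317 = €1,233. Plan pays €5,169 − €1,233 = €3,936.

€3,936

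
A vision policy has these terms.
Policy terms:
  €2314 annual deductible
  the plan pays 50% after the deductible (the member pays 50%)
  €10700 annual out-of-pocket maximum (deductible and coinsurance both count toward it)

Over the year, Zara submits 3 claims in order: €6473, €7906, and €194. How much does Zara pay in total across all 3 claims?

#1 (€6473): €2314 finishes the deductible; €4159 goes to coinsurance; coinsurance €4159 × 50% = €2079.50. Cost to member: €4393.50. OOP to date €4393.50.
#2 (€7906): deductible already satisfied, so member's share is 50% × €7906 = €3953. Member pays €3953; OOP now €8346.50.
#3 (€194): 50% coinsurance on €194 = €97. Member pays €97; OOP now €8443.50.
Total paid by the member: €4393.50 + €3953 + €97 = €8443.50.

€8443.50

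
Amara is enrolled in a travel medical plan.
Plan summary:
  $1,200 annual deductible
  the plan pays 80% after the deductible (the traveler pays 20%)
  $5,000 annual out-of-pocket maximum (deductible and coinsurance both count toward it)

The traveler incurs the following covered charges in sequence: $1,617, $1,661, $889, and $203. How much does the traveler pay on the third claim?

$177.80

Bill 1, $1,617: $1,200 finishes the deductible; $417 goes to coinsurance; 20% of $417 = $83.40. Traveler owes $1,283.40 (running OOP $1,283.40).
Bill 2, $1,661: deductible met; 20% of $1,661 = $332.20. Traveler owes $332.20 (running OOP $1,615.60).
Bill 3, $889: 20% coinsurance on $889 = $177.80. Cost to traveler: $177.80. OOP to date $1,793.40.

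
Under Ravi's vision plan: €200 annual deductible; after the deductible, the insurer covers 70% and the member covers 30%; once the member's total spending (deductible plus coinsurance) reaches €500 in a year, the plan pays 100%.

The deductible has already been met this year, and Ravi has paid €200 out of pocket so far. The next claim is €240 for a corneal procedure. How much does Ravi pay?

The deductible is already satisfied, so the full bill goes to coinsurance.
Coinsurance: €240 × 30% = €72.
Total out-of-pocket so far would be €200 + €72 = €272, below the €500 cap — no reduction.

€72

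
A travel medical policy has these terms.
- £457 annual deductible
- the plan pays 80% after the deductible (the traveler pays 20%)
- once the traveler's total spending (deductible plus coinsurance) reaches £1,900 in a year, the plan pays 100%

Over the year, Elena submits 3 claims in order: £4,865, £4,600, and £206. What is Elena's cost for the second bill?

£561.40

Claim 1 (£4,865): deductible takes £457, £4,408 remains; coinsurance £4,408 × 20% = £881.60. Traveler owes £1,338.60 (running OOP £1,338.60).
Claim 2 (£4,600): deductible met; 20% of £4,600 = £920. OOP would hit £2,258.60 > £1,900, so the cap limits the traveler to £1,900 − £1,338.60 = £561.40.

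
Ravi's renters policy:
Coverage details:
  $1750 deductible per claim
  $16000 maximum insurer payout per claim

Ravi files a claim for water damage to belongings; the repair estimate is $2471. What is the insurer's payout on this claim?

$721

Subtract the deductible: $2471 − $1750 = $721.
$721 ≤ $16000, so the limit doesn't bind; insurer pays $721.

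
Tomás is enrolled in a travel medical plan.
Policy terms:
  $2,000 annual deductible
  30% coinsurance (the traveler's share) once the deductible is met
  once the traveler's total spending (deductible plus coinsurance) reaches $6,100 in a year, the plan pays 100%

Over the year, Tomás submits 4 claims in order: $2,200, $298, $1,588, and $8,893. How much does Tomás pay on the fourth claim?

$2,667.90

#1 ($2,200): $2,000 finishes the deductible; $200 goes to coinsurance; 30% of $200 = $60. Cost to traveler: $2,060. OOP to date $2,060.
#2 ($298): 30% coinsurance on $298 = $89.40. Cost to traveler: $89.40. OOP to date $2,149.40.
#3 ($1,588): deductible already satisfied, so traveler's share is 30% × $1,588 = $476.40. Traveler owes $476.40 (running OOP $2,625.80).
#4 ($8,893): deductible met; 30% of $8,893 = $2,667.90. Traveler owes $2,667.90 (running OOP $5,293.70).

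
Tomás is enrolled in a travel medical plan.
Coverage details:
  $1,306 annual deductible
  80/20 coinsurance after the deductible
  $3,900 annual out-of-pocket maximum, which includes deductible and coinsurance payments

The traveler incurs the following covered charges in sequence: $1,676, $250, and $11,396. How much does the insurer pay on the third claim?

#1 ($1,676): deductible takes $1,306, $370 remains; traveler's 20% is $74. Traveler pays $1,380; OOP now $1,380. Plan pays $1,676 − $1,380 = $296.
#2 ($250): deductible met; 20% of $250 = $50. Traveler pays $50; OOP now $1,430. Plan pays $250 − $50 = $200.
#3 ($11,396): 20% coinsurance on $11,396 = $2,279.20. Cost to traveler: $2,279.20. OOP to date $3,709.20. Insurer: $11,396 − $2,279.20 = $9,116.80.

$9,116.80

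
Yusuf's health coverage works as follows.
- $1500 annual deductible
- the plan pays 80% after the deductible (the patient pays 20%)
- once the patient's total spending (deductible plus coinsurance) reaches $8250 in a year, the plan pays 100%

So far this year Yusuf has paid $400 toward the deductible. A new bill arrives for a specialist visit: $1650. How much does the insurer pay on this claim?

Deductible still to meet: $1500 − $400 = $1100.
The remaining $550 (= $1650 − $1100) moves to coinsurance.
20% of $550 = $110 falls to the patient.
Patient responsibility before any cap: $1100 + $110 = $1210.
Total out-of-pocket so far would be $400 + $1210 = $1610, below the $8250 cap — no reduction.
The plan picks up $1650 − $1210 = $440.

$440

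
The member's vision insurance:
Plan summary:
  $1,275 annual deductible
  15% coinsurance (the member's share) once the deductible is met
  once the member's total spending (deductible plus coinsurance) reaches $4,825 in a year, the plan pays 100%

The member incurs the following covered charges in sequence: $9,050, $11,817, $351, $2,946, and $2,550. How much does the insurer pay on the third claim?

$298.35

Claim 1 ($9,050): $1,275 to deductible, leaving $7,775; member's 15% is $1,166.25. Cost to member: $2,441.25. OOP to date $2,441.25. Plan pays $9,050 − $2,441.25 = $6,608.75.
Claim 2 ($11,817): deductible met; 15% of $11,817 = $1,772.55. Member owes $1,772.55 (running OOP $4,213.80). Plan pays $11,817 − $1,772.55 = $10,044.45.
Claim 3 ($351): deductible met; 15% of $351 = $52.65. Cost to member: $52.65. OOP to date $4,266.45. Insurer: $351 − $52.65 = $298.35.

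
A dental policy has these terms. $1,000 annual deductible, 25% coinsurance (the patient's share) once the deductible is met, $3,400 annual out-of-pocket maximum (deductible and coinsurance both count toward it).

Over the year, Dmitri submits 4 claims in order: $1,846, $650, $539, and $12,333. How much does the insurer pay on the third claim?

$404.25

#1 ($1,846): $1,000 finishes the deductible; $846 goes to coinsurance; patient's 25% is $211.50. Cost to patient: $1,211.50. OOP to date $1,211.50. Insurer: $1,846 − $1,211.50 = $634.50.
#2 ($650): deductible already satisfied, so patient's share is 25% × $650 = $162.50. Patient pays $162.50; OOP now $1,374. Insurer: $650 − $162.50 = $487.50.
#3 ($539): deductible already satisfied, so patient's share is 25% × $539 = $134.75. Cost to patient: $134.75. OOP to date $1,508.75. Plan pays $539 − $134.75 = $404.25.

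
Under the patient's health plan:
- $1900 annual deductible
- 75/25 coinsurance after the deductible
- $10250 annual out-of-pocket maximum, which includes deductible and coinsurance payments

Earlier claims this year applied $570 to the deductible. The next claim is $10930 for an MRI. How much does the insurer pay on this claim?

$570 of the $1900 deductible is already met, leaving $1330.
After the $1330 deductible portion, $10930 − $1330 = $9600 is subject to coinsurance.
25% of $9600 = $2400 falls to the patient.
Patient responsibility before any cap: $1330 + $2400 = $3730.
Cumulative spending $570 + $3730 = $4300 stays under the $10250 maximum.
The plan picks up $10930 − $3730 = $7200.

$7200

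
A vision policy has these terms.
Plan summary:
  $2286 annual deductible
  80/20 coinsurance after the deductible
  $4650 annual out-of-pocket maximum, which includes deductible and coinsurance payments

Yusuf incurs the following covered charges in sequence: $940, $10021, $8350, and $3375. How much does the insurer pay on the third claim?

$7721

Bill 1, $940: entire amount goes to the deductible. Member pays $940; OOP now $940. Plan pays $940 − $940 = $0.
Bill 2, $10021: deductible takes $1346, $8675 remains; coinsurance $8675 × 20% = $1735. Member owes $3081 (running OOP $4021). Plan pays $10021 − $3081 = $6940.
Bill 3, $8350: deductible met; 20% of $8350 = $1670. OOP would hit $5691 > $4650, so the cap limits the member to $4650 − $4021 = $629. Plan pays $8350 − $629 = $7721.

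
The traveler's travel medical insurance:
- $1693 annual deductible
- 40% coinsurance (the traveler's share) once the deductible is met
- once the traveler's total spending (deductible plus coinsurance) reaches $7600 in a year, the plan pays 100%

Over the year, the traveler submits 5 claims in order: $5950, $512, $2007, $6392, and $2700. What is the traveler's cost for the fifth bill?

#1 ($5950): $1693 finishes the deductible; $4257 goes to coinsurance; traveler's 40% is $1702.80. Cost to traveler: $3395.80. OOP to date $3395.80.
#2 ($512): 40% coinsurance on $512 = $204.80. Traveler owes $204.80 (running OOP $3600.60).
#3 ($2007): deductible already satisfied, so traveler's share is 40% × $2007 = $802.80. Traveler pays $802.80; OOP now $4403.40.
#4 ($6392): 40% coinsurance on $6392 = $2556.80. Traveler pays $2556.80; OOP now $6960.20.
#5 ($2700): deductible met; 40% of $2700 = $1080. Adding that to $6960.20 gives $8040.20, past the $7600 cap; traveler pays only $7600 − $6960.20 = $639.80.

$639.80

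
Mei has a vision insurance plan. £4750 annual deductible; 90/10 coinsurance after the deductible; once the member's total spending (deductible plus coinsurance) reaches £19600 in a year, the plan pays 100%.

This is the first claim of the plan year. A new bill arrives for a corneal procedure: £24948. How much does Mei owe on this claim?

£6769.80

The full £4750 deductible is still open; £4750 of this bill applies to it.
After the £4750 deductible portion, £24948 − £4750 = £20198 is subject to coinsurance.
Member's 10% share of £20198 is £2019.80.
Member responsibility before any cap: £4750 + £2019.80 = £6769.80.
Year-to-date out-of-pocket becomes £0 + £6769.80 = £6769.80, still under the £19600 maximum, so no cap applies.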